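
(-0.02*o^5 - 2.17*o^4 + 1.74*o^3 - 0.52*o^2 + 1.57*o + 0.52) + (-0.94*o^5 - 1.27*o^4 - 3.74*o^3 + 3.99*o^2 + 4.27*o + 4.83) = -0.96*o^5 - 3.44*o^4 - 2.0*o^3 + 3.47*o^2 + 5.84*o + 5.35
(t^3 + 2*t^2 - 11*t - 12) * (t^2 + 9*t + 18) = t^5 + 11*t^4 + 25*t^3 - 75*t^2 - 306*t - 216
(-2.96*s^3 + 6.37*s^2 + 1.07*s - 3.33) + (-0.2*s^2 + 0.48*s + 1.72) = -2.96*s^3 + 6.17*s^2 + 1.55*s - 1.61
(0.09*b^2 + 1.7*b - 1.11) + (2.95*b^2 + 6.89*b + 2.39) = 3.04*b^2 + 8.59*b + 1.28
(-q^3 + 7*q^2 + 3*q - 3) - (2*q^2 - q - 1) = -q^3 + 5*q^2 + 4*q - 2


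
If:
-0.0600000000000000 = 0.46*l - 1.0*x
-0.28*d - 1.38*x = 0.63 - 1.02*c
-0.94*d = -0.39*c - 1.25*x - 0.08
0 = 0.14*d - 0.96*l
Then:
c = 0.92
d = 0.60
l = 0.09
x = 0.10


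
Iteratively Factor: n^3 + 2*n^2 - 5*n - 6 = (n + 3)*(n^2 - n - 2) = (n - 2)*(n + 3)*(n + 1)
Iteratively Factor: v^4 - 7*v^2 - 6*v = (v)*(v^3 - 7*v - 6) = v*(v + 2)*(v^2 - 2*v - 3) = v*(v - 3)*(v + 2)*(v + 1)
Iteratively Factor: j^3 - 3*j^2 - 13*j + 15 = (j - 1)*(j^2 - 2*j - 15) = (j - 1)*(j + 3)*(j - 5)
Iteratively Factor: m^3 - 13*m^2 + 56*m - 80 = (m - 4)*(m^2 - 9*m + 20) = (m - 4)^2*(m - 5)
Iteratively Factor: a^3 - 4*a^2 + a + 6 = (a + 1)*(a^2 - 5*a + 6) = (a - 2)*(a + 1)*(a - 3)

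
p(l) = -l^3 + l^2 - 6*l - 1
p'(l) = -3*l^2 + 2*l - 6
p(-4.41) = 130.67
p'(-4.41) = -73.16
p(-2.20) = 27.69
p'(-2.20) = -24.92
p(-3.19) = 60.78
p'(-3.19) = -42.91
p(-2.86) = 47.73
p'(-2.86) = -36.26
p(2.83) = -32.64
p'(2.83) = -24.37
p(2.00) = -17.00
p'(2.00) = -14.00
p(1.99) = -16.86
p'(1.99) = -13.90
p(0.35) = -3.02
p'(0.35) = -5.67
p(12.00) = -1657.00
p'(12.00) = -414.00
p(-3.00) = 53.00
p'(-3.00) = -39.00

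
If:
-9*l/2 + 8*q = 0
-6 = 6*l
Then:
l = -1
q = -9/16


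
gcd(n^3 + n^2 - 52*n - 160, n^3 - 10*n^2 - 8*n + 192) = n^2 - 4*n - 32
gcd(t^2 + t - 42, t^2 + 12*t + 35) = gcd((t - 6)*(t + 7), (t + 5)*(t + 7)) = t + 7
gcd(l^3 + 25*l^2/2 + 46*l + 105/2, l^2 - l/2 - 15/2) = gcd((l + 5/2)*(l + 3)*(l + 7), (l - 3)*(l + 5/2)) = l + 5/2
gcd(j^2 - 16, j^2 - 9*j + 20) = j - 4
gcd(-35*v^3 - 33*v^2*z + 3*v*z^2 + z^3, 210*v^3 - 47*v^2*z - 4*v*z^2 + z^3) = -35*v^2 + 2*v*z + z^2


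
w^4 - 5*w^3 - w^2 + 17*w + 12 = (w - 4)*(w - 3)*(w + 1)^2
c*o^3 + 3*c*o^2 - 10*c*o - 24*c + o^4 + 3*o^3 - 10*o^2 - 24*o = (c + o)*(o - 3)*(o + 2)*(o + 4)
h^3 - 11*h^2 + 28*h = h*(h - 7)*(h - 4)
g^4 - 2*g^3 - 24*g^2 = g^2*(g - 6)*(g + 4)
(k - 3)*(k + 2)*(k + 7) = k^3 + 6*k^2 - 13*k - 42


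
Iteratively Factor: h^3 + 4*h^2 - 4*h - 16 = (h + 2)*(h^2 + 2*h - 8) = (h - 2)*(h + 2)*(h + 4)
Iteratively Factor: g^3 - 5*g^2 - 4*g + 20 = (g - 2)*(g^2 - 3*g - 10) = (g - 2)*(g + 2)*(g - 5)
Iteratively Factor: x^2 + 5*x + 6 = (x + 2)*(x + 3)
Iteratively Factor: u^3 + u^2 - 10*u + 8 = (u - 1)*(u^2 + 2*u - 8) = (u - 2)*(u - 1)*(u + 4)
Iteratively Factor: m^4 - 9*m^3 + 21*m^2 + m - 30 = (m - 2)*(m^3 - 7*m^2 + 7*m + 15) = (m - 5)*(m - 2)*(m^2 - 2*m - 3) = (m - 5)*(m - 2)*(m + 1)*(m - 3)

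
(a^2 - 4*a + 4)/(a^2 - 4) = (a - 2)/(a + 2)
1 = 1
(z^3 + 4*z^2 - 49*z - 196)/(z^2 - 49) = z + 4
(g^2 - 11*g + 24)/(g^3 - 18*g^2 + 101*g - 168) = 1/(g - 7)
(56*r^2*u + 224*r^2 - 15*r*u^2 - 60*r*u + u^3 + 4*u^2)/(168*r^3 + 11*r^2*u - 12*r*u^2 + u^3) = (u + 4)/(3*r + u)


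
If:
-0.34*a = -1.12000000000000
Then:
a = 3.29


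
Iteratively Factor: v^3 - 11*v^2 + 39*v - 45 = (v - 5)*(v^2 - 6*v + 9) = (v - 5)*(v - 3)*(v - 3)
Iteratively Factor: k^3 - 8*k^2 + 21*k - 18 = (k - 3)*(k^2 - 5*k + 6) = (k - 3)^2*(k - 2)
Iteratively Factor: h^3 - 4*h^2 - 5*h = (h)*(h^2 - 4*h - 5) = h*(h - 5)*(h + 1)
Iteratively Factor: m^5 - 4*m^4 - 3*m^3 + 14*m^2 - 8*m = (m)*(m^4 - 4*m^3 - 3*m^2 + 14*m - 8) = m*(m - 4)*(m^3 - 3*m + 2) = m*(m - 4)*(m - 1)*(m^2 + m - 2) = m*(m - 4)*(m - 1)*(m + 2)*(m - 1)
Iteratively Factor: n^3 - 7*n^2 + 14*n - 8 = (n - 2)*(n^2 - 5*n + 4) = (n - 2)*(n - 1)*(n - 4)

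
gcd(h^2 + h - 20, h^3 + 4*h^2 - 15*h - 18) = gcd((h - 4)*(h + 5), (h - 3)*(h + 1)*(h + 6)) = 1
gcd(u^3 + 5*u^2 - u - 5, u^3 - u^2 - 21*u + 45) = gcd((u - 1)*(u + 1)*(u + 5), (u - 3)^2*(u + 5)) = u + 5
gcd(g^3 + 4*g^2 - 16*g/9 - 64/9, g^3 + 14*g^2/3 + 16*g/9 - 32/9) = g^2 + 16*g/3 + 16/3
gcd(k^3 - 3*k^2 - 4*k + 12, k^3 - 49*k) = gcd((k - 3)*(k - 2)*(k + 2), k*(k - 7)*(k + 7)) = 1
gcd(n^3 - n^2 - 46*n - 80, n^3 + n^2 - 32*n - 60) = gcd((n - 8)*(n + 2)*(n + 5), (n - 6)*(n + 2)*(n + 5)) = n^2 + 7*n + 10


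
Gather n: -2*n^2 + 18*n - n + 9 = -2*n^2 + 17*n + 9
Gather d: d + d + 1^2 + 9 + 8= 2*d + 18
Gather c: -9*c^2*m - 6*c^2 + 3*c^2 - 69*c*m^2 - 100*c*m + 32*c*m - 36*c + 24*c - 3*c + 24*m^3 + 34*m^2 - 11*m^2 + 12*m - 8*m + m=c^2*(-9*m - 3) + c*(-69*m^2 - 68*m - 15) + 24*m^3 + 23*m^2 + 5*m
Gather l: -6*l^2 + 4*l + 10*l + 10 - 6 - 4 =-6*l^2 + 14*l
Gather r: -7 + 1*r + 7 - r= 0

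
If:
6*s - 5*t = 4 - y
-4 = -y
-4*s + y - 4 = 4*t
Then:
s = 0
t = 0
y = 4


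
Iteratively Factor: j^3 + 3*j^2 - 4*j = (j)*(j^2 + 3*j - 4) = j*(j - 1)*(j + 4)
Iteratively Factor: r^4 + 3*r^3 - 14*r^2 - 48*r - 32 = (r + 1)*(r^3 + 2*r^2 - 16*r - 32) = (r - 4)*(r + 1)*(r^2 + 6*r + 8) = (r - 4)*(r + 1)*(r + 4)*(r + 2)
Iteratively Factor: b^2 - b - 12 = (b + 3)*(b - 4)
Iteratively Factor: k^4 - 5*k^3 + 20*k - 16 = (k - 2)*(k^3 - 3*k^2 - 6*k + 8) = (k - 2)*(k + 2)*(k^2 - 5*k + 4) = (k - 4)*(k - 2)*(k + 2)*(k - 1)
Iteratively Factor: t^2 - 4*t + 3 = (t - 1)*(t - 3)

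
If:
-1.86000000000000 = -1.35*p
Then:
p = 1.38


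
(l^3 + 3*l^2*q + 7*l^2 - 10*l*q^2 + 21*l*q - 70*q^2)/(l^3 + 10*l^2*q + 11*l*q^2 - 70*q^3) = (l + 7)/(l + 7*q)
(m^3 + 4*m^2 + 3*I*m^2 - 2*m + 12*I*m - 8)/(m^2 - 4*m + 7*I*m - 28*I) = (m^3 + m^2*(4 + 3*I) + m*(-2 + 12*I) - 8)/(m^2 + m*(-4 + 7*I) - 28*I)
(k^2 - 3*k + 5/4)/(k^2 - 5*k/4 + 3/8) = 2*(2*k - 5)/(4*k - 3)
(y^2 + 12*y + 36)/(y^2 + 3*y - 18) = (y + 6)/(y - 3)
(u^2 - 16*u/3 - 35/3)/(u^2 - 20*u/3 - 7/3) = (3*u + 5)/(3*u + 1)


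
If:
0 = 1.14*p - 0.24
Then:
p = 0.21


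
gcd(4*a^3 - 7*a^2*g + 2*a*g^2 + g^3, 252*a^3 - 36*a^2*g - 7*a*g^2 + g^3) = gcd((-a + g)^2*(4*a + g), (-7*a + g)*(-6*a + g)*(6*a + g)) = 1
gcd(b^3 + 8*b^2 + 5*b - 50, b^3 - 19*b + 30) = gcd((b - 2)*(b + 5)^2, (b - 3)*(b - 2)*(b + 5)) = b^2 + 3*b - 10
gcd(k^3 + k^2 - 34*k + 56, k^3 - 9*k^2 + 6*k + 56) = k - 4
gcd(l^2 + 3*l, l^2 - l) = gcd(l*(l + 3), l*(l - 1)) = l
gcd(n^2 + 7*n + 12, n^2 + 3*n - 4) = n + 4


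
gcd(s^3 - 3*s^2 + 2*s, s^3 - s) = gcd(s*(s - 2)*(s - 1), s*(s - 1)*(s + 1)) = s^2 - s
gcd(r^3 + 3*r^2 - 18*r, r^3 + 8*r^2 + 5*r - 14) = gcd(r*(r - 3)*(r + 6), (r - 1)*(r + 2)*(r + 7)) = 1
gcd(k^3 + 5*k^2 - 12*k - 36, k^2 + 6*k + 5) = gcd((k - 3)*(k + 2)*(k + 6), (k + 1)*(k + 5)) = 1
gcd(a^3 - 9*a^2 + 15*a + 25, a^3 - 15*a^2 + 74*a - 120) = a - 5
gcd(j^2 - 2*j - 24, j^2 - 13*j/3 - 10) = j - 6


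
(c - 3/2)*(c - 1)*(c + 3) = c^3 + c^2/2 - 6*c + 9/2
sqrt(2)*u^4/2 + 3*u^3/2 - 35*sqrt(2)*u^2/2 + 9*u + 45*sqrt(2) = (u - 3*sqrt(2))*(u - 3*sqrt(2)/2)*(u + 5*sqrt(2))*(sqrt(2)*u/2 + 1)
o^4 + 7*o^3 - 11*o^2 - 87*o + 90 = (o - 3)*(o - 1)*(o + 5)*(o + 6)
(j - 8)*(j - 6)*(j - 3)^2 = j^4 - 20*j^3 + 141*j^2 - 414*j + 432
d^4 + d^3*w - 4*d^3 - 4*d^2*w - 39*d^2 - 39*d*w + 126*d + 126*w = (d - 7)*(d - 3)*(d + 6)*(d + w)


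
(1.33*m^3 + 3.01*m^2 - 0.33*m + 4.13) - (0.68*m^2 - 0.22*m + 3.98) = 1.33*m^3 + 2.33*m^2 - 0.11*m + 0.15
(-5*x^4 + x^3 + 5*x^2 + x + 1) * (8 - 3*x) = 15*x^5 - 43*x^4 - 7*x^3 + 37*x^2 + 5*x + 8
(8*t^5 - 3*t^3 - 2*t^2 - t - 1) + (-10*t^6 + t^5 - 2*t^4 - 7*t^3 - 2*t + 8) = -10*t^6 + 9*t^5 - 2*t^4 - 10*t^3 - 2*t^2 - 3*t + 7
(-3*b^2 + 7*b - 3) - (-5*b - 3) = -3*b^2 + 12*b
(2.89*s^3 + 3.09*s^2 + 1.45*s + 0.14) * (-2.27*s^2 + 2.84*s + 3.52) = -6.5603*s^5 + 1.1933*s^4 + 15.6569*s^3 + 14.677*s^2 + 5.5016*s + 0.4928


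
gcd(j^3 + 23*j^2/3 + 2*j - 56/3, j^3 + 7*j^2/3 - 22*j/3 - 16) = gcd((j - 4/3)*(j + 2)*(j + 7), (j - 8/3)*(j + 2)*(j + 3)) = j + 2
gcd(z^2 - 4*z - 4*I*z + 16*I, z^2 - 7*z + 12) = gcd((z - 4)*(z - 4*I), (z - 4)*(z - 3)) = z - 4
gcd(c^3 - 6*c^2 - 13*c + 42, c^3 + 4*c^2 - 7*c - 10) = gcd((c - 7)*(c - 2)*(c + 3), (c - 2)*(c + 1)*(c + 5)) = c - 2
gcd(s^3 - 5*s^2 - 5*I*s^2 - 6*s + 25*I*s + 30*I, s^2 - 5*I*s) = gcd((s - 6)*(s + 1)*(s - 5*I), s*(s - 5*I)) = s - 5*I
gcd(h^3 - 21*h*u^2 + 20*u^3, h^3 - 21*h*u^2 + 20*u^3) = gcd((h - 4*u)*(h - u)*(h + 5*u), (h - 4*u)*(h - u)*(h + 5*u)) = h^3 - 21*h*u^2 + 20*u^3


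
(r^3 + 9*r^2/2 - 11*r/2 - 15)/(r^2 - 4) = (2*r^2 + 13*r + 15)/(2*(r + 2))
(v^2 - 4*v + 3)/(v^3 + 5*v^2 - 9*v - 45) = (v - 1)/(v^2 + 8*v + 15)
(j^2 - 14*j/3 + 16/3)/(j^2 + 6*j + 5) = (3*j^2 - 14*j + 16)/(3*(j^2 + 6*j + 5))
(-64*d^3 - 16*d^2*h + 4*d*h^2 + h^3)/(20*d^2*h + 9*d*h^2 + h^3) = (-16*d^2 + h^2)/(h*(5*d + h))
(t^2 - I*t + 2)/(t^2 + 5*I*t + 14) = (t + I)/(t + 7*I)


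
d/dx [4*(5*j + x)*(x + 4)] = 20*j + 8*x + 16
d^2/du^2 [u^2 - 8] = 2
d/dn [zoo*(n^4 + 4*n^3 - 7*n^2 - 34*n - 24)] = zoo*(n^3 + n^2 + n + 1)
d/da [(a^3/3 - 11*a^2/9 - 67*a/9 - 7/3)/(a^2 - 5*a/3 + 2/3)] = (9*a^4 - 30*a^3 + 274*a^2 + 82*a - 239)/(3*(9*a^4 - 30*a^3 + 37*a^2 - 20*a + 4))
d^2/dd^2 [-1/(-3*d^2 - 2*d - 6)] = 2*(-9*d^2 - 6*d + 4*(3*d + 1)^2 - 18)/(3*d^2 + 2*d + 6)^3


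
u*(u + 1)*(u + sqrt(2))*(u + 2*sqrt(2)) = u^4 + u^3 + 3*sqrt(2)*u^3 + 4*u^2 + 3*sqrt(2)*u^2 + 4*u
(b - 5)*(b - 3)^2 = b^3 - 11*b^2 + 39*b - 45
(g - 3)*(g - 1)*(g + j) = g^3 + g^2*j - 4*g^2 - 4*g*j + 3*g + 3*j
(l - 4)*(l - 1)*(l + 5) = l^3 - 21*l + 20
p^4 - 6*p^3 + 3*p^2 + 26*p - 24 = (p - 4)*(p - 3)*(p - 1)*(p + 2)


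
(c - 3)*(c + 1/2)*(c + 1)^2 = c^4 - c^3/2 - 11*c^2/2 - 11*c/2 - 3/2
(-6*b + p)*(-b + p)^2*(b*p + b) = -6*b^4*p - 6*b^4 + 13*b^3*p^2 + 13*b^3*p - 8*b^2*p^3 - 8*b^2*p^2 + b*p^4 + b*p^3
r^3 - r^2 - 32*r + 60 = (r - 5)*(r - 2)*(r + 6)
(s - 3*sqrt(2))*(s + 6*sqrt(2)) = s^2 + 3*sqrt(2)*s - 36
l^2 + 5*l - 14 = (l - 2)*(l + 7)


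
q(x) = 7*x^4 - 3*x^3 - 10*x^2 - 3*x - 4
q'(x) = 28*x^3 - 9*x^2 - 20*x - 3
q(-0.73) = -3.98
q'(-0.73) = -4.09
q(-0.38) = -3.99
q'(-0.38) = 1.76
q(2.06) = 47.22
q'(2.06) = 162.38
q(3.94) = 1332.33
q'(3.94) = 1491.05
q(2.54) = 166.06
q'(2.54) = 346.97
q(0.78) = -11.26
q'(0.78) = -10.79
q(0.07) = -4.26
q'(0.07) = -4.43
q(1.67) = 3.57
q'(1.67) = 68.91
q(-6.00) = 9374.00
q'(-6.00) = -6255.00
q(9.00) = 42899.00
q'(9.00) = 19500.00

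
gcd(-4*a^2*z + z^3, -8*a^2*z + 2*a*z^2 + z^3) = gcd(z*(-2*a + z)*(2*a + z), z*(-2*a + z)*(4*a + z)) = -2*a*z + z^2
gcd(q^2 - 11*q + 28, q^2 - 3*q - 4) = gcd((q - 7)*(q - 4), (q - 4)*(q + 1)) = q - 4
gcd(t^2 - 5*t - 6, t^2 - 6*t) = t - 6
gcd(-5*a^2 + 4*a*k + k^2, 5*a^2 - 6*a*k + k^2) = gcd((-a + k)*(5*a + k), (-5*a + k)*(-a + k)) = a - k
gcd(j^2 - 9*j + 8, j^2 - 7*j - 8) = j - 8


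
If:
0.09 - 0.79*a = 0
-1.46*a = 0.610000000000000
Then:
No Solution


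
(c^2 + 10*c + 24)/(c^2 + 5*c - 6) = (c + 4)/(c - 1)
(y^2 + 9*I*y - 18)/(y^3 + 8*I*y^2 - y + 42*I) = (y + 6*I)/(y^2 + 5*I*y + 14)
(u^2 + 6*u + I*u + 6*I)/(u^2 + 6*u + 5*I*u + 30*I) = (u + I)/(u + 5*I)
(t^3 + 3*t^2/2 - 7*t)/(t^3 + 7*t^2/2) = (t - 2)/t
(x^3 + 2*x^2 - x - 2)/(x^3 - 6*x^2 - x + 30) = (x^2 - 1)/(x^2 - 8*x + 15)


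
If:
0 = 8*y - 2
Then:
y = 1/4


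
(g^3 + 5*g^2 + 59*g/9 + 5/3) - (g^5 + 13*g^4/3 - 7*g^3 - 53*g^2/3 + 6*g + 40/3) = -g^5 - 13*g^4/3 + 8*g^3 + 68*g^2/3 + 5*g/9 - 35/3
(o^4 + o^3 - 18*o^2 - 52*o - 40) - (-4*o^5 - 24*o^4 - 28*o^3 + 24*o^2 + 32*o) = 4*o^5 + 25*o^4 + 29*o^3 - 42*o^2 - 84*o - 40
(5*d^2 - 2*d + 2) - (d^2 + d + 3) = 4*d^2 - 3*d - 1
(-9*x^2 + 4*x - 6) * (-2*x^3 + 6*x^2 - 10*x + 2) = 18*x^5 - 62*x^4 + 126*x^3 - 94*x^2 + 68*x - 12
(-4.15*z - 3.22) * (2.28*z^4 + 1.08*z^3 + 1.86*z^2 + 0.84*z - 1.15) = -9.462*z^5 - 11.8236*z^4 - 11.1966*z^3 - 9.4752*z^2 + 2.0677*z + 3.703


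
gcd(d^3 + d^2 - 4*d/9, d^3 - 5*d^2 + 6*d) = d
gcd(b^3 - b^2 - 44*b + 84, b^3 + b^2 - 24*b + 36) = b - 2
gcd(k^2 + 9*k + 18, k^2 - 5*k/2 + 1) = 1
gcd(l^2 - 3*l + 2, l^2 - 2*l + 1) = l - 1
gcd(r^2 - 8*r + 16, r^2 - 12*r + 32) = r - 4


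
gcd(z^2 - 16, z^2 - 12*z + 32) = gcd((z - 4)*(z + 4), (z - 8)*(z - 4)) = z - 4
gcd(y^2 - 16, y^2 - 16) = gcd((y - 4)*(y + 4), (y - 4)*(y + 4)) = y^2 - 16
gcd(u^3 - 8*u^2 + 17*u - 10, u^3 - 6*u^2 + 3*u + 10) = u^2 - 7*u + 10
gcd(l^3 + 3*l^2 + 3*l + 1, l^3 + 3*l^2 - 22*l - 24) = l + 1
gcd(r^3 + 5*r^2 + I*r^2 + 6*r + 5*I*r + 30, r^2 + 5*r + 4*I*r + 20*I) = r + 5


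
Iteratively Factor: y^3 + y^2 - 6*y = (y)*(y^2 + y - 6) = y*(y + 3)*(y - 2)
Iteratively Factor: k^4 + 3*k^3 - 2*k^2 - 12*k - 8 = (k - 2)*(k^3 + 5*k^2 + 8*k + 4) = (k - 2)*(k + 2)*(k^2 + 3*k + 2) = (k - 2)*(k + 2)^2*(k + 1)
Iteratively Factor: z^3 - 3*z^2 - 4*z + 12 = (z - 2)*(z^2 - z - 6) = (z - 2)*(z + 2)*(z - 3)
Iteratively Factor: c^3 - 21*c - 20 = (c + 4)*(c^2 - 4*c - 5) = (c + 1)*(c + 4)*(c - 5)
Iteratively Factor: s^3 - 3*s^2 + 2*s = (s - 1)*(s^2 - 2*s) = s*(s - 1)*(s - 2)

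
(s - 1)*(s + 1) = s^2 - 1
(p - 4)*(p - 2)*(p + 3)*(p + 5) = p^4 + 2*p^3 - 25*p^2 - 26*p + 120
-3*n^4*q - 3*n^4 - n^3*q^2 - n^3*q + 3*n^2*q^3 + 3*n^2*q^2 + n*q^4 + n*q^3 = (-n + q)*(n + q)*(3*n + q)*(n*q + n)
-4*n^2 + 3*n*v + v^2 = (-n + v)*(4*n + v)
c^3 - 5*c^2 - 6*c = c*(c - 6)*(c + 1)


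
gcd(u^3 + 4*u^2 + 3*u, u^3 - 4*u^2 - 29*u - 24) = u^2 + 4*u + 3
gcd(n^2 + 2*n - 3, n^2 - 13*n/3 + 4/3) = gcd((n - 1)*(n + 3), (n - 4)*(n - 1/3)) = 1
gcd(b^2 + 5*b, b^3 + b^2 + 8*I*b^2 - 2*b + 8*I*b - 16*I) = 1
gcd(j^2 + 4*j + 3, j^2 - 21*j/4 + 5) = 1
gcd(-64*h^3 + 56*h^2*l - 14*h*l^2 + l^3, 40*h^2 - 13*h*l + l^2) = 8*h - l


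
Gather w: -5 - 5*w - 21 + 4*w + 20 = -w - 6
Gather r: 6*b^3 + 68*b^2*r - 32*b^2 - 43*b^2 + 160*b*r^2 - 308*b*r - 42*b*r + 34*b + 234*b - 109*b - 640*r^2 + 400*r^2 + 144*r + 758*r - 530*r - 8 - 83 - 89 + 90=6*b^3 - 75*b^2 + 159*b + r^2*(160*b - 240) + r*(68*b^2 - 350*b + 372) - 90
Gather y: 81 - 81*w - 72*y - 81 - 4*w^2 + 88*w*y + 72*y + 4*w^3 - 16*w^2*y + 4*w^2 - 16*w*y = 4*w^3 - 81*w + y*(-16*w^2 + 72*w)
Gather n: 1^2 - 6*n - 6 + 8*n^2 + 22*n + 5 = 8*n^2 + 16*n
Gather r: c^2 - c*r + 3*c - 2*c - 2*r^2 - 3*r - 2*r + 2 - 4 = c^2 + c - 2*r^2 + r*(-c - 5) - 2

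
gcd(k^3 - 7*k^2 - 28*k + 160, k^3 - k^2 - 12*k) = k - 4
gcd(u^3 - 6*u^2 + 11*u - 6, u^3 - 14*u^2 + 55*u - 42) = u - 1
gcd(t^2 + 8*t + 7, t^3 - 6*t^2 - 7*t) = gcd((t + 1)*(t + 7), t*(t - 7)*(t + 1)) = t + 1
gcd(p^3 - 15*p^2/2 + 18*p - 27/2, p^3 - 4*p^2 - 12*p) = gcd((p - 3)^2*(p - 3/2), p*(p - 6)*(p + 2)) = 1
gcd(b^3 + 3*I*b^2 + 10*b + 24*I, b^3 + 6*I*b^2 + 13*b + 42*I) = b^2 - I*b + 6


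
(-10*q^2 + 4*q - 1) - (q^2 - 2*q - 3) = -11*q^2 + 6*q + 2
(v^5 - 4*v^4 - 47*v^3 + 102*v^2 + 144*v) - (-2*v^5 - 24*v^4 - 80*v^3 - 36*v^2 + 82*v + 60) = 3*v^5 + 20*v^4 + 33*v^3 + 138*v^2 + 62*v - 60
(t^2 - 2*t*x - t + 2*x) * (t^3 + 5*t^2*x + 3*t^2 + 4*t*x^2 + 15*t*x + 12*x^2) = t^5 + 3*t^4*x + 2*t^4 - 6*t^3*x^2 + 6*t^3*x - 3*t^3 - 8*t^2*x^3 - 12*t^2*x^2 - 9*t^2*x - 16*t*x^3 + 18*t*x^2 + 24*x^3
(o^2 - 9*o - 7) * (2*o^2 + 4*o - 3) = 2*o^4 - 14*o^3 - 53*o^2 - o + 21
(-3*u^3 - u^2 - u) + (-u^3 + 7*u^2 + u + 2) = -4*u^3 + 6*u^2 + 2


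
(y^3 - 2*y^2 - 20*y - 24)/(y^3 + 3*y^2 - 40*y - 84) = (y + 2)/(y + 7)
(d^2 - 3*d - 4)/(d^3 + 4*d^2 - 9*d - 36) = (d^2 - 3*d - 4)/(d^3 + 4*d^2 - 9*d - 36)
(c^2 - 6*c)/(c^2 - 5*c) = (c - 6)/(c - 5)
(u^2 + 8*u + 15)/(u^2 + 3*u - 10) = (u + 3)/(u - 2)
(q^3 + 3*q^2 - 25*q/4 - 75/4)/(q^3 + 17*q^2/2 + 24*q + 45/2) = (q - 5/2)/(q + 3)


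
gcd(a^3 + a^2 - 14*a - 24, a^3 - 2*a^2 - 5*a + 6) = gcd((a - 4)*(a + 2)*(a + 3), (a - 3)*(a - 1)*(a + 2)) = a + 2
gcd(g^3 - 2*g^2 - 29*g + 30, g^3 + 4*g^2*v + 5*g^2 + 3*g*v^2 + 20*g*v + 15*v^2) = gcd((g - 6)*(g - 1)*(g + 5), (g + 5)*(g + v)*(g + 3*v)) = g + 5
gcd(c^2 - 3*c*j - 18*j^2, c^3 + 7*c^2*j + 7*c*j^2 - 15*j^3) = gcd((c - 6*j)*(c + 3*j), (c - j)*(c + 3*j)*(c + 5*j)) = c + 3*j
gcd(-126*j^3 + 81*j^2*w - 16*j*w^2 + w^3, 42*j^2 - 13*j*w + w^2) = 42*j^2 - 13*j*w + w^2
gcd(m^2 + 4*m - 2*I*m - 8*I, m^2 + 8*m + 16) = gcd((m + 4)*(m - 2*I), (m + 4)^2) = m + 4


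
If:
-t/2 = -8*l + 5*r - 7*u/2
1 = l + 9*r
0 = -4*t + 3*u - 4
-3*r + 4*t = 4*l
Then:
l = -107/297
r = 404/2673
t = -20/81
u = 244/243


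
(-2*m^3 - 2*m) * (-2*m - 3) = 4*m^4 + 6*m^3 + 4*m^2 + 6*m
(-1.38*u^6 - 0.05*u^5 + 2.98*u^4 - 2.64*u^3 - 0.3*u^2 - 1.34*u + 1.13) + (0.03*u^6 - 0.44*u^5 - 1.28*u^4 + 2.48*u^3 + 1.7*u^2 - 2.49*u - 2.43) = -1.35*u^6 - 0.49*u^5 + 1.7*u^4 - 0.16*u^3 + 1.4*u^2 - 3.83*u - 1.3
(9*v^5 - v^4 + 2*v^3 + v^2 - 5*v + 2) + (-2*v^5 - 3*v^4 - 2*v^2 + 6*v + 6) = 7*v^5 - 4*v^4 + 2*v^3 - v^2 + v + 8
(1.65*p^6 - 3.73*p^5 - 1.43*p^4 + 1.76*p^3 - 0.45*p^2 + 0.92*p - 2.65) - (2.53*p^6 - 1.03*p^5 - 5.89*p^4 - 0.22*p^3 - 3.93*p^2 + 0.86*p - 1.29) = -0.88*p^6 - 2.7*p^5 + 4.46*p^4 + 1.98*p^3 + 3.48*p^2 + 0.0600000000000001*p - 1.36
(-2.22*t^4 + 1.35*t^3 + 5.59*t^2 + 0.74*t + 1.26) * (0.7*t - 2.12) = -1.554*t^5 + 5.6514*t^4 + 1.051*t^3 - 11.3328*t^2 - 0.6868*t - 2.6712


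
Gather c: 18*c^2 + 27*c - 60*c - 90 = 18*c^2 - 33*c - 90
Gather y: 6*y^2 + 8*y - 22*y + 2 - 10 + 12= 6*y^2 - 14*y + 4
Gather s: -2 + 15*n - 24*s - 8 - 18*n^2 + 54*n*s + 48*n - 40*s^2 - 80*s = -18*n^2 + 63*n - 40*s^2 + s*(54*n - 104) - 10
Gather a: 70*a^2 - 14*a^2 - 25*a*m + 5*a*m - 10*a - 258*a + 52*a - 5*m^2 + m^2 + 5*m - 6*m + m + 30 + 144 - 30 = 56*a^2 + a*(-20*m - 216) - 4*m^2 + 144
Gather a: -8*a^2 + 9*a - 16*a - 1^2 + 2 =-8*a^2 - 7*a + 1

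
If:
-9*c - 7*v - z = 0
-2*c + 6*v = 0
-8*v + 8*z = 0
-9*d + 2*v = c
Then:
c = 0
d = 0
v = 0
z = 0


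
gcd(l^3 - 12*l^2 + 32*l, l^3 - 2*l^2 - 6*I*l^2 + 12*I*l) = l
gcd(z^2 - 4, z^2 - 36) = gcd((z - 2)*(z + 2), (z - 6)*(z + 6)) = 1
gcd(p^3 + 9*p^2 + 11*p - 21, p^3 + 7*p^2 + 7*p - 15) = p^2 + 2*p - 3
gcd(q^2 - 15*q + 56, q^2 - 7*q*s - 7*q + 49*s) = q - 7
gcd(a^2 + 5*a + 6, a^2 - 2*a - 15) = a + 3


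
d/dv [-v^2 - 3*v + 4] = -2*v - 3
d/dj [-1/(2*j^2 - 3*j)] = (4*j - 3)/(j^2*(2*j - 3)^2)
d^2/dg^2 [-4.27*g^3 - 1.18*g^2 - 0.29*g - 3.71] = -25.62*g - 2.36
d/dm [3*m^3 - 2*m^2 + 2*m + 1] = 9*m^2 - 4*m + 2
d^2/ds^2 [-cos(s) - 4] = cos(s)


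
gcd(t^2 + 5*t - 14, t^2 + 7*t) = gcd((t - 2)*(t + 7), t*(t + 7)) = t + 7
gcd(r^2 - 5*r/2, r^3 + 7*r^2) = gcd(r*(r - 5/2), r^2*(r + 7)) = r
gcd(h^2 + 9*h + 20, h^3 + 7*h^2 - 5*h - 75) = h + 5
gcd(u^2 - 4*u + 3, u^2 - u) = u - 1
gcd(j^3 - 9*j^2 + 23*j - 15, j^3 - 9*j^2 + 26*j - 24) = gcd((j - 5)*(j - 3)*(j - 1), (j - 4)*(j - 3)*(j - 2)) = j - 3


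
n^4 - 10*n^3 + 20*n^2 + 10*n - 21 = (n - 7)*(n - 3)*(n - 1)*(n + 1)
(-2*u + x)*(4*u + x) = -8*u^2 + 2*u*x + x^2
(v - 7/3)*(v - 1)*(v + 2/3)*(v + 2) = v^4 - 2*v^3/3 - 47*v^2/9 + 16*v/9 + 28/9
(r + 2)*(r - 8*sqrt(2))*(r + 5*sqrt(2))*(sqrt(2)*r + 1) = sqrt(2)*r^4 - 5*r^3 + 2*sqrt(2)*r^3 - 83*sqrt(2)*r^2 - 10*r^2 - 166*sqrt(2)*r - 80*r - 160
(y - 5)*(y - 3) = y^2 - 8*y + 15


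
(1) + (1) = 2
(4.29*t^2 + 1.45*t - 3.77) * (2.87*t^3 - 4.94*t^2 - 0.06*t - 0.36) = 12.3123*t^5 - 17.0311*t^4 - 18.2403*t^3 + 16.9924*t^2 - 0.2958*t + 1.3572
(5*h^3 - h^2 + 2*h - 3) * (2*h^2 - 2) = 10*h^5 - 2*h^4 - 6*h^3 - 4*h^2 - 4*h + 6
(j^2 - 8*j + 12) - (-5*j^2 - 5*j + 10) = 6*j^2 - 3*j + 2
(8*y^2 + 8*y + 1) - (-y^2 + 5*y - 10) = 9*y^2 + 3*y + 11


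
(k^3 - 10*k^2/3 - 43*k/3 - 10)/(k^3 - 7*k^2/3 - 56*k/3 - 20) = (k + 1)/(k + 2)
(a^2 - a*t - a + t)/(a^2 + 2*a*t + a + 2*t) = (a^2 - a*t - a + t)/(a^2 + 2*a*t + a + 2*t)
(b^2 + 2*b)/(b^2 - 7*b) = (b + 2)/(b - 7)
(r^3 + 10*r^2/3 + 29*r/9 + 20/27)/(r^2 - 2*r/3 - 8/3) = (r^2 + 2*r + 5/9)/(r - 2)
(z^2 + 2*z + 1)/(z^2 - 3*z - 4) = (z + 1)/(z - 4)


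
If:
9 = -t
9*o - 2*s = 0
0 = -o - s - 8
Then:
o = -16/11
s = -72/11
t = -9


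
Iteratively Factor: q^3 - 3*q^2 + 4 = (q - 2)*(q^2 - q - 2) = (q - 2)*(q + 1)*(q - 2)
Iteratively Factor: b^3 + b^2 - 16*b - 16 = (b - 4)*(b^2 + 5*b + 4) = (b - 4)*(b + 1)*(b + 4)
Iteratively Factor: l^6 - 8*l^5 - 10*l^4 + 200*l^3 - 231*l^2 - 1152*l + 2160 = (l - 5)*(l^5 - 3*l^4 - 25*l^3 + 75*l^2 + 144*l - 432) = (l - 5)*(l + 3)*(l^4 - 6*l^3 - 7*l^2 + 96*l - 144) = (l - 5)*(l - 3)*(l + 3)*(l^3 - 3*l^2 - 16*l + 48) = (l - 5)*(l - 3)^2*(l + 3)*(l^2 - 16) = (l - 5)*(l - 4)*(l - 3)^2*(l + 3)*(l + 4)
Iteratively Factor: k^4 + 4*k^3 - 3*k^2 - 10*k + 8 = (k + 4)*(k^3 - 3*k + 2) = (k + 2)*(k + 4)*(k^2 - 2*k + 1) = (k - 1)*(k + 2)*(k + 4)*(k - 1)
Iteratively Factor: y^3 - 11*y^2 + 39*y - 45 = (y - 3)*(y^2 - 8*y + 15) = (y - 5)*(y - 3)*(y - 3)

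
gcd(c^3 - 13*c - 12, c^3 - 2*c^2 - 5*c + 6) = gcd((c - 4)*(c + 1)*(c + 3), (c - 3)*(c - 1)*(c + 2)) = 1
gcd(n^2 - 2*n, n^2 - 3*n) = n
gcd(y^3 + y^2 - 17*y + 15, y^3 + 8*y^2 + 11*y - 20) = y^2 + 4*y - 5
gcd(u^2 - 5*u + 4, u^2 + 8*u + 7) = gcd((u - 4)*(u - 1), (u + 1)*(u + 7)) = 1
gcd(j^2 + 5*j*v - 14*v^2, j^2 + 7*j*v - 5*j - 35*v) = j + 7*v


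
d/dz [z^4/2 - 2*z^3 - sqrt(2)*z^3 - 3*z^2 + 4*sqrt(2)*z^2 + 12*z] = 2*z^3 - 6*z^2 - 3*sqrt(2)*z^2 - 6*z + 8*sqrt(2)*z + 12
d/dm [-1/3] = 0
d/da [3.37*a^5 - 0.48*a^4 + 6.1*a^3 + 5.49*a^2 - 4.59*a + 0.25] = 16.85*a^4 - 1.92*a^3 + 18.3*a^2 + 10.98*a - 4.59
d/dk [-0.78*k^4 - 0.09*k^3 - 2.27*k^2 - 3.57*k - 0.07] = -3.12*k^3 - 0.27*k^2 - 4.54*k - 3.57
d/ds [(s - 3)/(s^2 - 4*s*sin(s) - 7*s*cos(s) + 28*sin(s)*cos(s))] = (s^2 - 4*s*sin(s) - 7*s*cos(s) + (s - 3)*(-7*s*sin(s) + 4*s*cos(s) - 2*s + 4*sin(s) + 7*cos(s) - 28*cos(2*s)) + 14*sin(2*s))/((s - 4*sin(s))^2*(s - 7*cos(s))^2)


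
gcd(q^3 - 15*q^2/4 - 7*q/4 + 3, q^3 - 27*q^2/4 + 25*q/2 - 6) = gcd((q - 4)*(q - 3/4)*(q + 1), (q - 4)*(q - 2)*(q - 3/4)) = q^2 - 19*q/4 + 3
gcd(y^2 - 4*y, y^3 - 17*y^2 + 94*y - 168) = y - 4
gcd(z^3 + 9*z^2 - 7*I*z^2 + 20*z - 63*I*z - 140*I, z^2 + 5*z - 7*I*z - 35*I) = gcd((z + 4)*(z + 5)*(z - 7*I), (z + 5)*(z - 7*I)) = z^2 + z*(5 - 7*I) - 35*I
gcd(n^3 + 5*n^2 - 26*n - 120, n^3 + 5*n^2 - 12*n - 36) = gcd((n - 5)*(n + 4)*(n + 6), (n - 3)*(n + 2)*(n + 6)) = n + 6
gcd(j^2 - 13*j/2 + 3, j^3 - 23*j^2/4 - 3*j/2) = j - 6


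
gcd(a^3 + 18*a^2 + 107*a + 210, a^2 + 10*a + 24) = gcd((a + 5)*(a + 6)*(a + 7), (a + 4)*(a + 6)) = a + 6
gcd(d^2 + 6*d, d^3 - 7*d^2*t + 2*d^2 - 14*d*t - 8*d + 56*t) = 1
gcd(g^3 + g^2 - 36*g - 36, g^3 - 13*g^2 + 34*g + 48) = g^2 - 5*g - 6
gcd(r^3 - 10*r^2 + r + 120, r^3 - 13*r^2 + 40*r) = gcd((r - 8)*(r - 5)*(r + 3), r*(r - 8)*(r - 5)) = r^2 - 13*r + 40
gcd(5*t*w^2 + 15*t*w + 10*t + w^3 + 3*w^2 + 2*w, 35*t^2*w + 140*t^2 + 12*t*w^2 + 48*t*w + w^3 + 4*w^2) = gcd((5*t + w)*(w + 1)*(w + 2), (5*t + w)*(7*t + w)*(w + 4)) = 5*t + w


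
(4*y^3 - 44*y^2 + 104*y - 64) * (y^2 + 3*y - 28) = 4*y^5 - 32*y^4 - 140*y^3 + 1480*y^2 - 3104*y + 1792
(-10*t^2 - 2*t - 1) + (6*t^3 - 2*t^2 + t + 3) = 6*t^3 - 12*t^2 - t + 2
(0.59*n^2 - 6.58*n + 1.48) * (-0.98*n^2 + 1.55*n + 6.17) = -0.5782*n^4 + 7.3629*n^3 - 8.0091*n^2 - 38.3046*n + 9.1316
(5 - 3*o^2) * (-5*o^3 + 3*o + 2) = 15*o^5 - 34*o^3 - 6*o^2 + 15*o + 10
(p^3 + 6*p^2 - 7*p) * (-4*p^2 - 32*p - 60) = -4*p^5 - 56*p^4 - 224*p^3 - 136*p^2 + 420*p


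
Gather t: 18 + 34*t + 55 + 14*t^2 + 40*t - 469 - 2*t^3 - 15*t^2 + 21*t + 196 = -2*t^3 - t^2 + 95*t - 200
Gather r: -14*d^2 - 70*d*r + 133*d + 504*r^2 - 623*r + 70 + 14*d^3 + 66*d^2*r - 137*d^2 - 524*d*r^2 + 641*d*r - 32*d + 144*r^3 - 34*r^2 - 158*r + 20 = 14*d^3 - 151*d^2 + 101*d + 144*r^3 + r^2*(470 - 524*d) + r*(66*d^2 + 571*d - 781) + 90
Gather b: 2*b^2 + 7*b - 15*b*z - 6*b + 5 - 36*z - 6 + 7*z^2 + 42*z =2*b^2 + b*(1 - 15*z) + 7*z^2 + 6*z - 1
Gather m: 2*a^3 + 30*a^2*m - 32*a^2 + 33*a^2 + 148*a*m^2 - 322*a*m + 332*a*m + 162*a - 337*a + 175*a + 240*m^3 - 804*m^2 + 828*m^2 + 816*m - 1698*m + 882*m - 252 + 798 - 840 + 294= 2*a^3 + a^2 + 240*m^3 + m^2*(148*a + 24) + m*(30*a^2 + 10*a)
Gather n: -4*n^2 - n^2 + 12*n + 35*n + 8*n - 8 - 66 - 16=-5*n^2 + 55*n - 90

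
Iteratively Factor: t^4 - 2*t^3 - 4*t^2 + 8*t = (t - 2)*(t^3 - 4*t) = (t - 2)^2*(t^2 + 2*t) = (t - 2)^2*(t + 2)*(t)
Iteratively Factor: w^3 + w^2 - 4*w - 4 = (w + 1)*(w^2 - 4) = (w + 1)*(w + 2)*(w - 2)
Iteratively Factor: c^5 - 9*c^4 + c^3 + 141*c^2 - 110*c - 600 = (c - 5)*(c^4 - 4*c^3 - 19*c^2 + 46*c + 120) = (c - 5)*(c + 2)*(c^3 - 6*c^2 - 7*c + 60) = (c - 5)*(c + 2)*(c + 3)*(c^2 - 9*c + 20) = (c - 5)^2*(c + 2)*(c + 3)*(c - 4)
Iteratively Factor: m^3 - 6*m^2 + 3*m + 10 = (m + 1)*(m^2 - 7*m + 10) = (m - 2)*(m + 1)*(m - 5)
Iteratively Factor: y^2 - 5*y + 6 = (y - 2)*(y - 3)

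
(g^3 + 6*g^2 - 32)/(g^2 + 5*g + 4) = (g^2 + 2*g - 8)/(g + 1)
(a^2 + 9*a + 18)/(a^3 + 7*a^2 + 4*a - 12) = (a + 3)/(a^2 + a - 2)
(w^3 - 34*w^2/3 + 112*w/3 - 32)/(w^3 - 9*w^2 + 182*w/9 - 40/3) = 3*(w - 4)/(3*w - 5)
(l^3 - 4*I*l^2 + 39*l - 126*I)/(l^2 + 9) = (l^2 - I*l + 42)/(l + 3*I)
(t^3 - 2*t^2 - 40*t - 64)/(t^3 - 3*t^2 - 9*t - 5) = (-t^3 + 2*t^2 + 40*t + 64)/(-t^3 + 3*t^2 + 9*t + 5)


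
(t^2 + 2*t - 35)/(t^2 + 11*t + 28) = (t - 5)/(t + 4)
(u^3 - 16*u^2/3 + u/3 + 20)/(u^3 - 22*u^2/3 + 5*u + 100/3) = (u - 3)/(u - 5)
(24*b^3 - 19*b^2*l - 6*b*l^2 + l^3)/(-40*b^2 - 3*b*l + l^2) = (-3*b^2 + 2*b*l + l^2)/(5*b + l)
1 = 1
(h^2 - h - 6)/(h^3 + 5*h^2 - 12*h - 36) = 1/(h + 6)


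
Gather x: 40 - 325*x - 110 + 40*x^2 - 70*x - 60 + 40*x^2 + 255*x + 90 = 80*x^2 - 140*x - 40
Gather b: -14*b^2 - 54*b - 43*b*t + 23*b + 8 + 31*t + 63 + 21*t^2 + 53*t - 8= -14*b^2 + b*(-43*t - 31) + 21*t^2 + 84*t + 63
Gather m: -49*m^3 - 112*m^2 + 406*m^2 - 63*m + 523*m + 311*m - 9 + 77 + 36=-49*m^3 + 294*m^2 + 771*m + 104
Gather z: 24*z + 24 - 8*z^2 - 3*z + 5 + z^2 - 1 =-7*z^2 + 21*z + 28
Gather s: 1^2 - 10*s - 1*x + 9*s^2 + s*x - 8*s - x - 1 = 9*s^2 + s*(x - 18) - 2*x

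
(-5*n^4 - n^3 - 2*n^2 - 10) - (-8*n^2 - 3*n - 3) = -5*n^4 - n^3 + 6*n^2 + 3*n - 7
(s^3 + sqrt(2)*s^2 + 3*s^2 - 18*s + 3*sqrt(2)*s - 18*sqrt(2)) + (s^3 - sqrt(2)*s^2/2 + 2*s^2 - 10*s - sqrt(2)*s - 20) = 2*s^3 + sqrt(2)*s^2/2 + 5*s^2 - 28*s + 2*sqrt(2)*s - 18*sqrt(2) - 20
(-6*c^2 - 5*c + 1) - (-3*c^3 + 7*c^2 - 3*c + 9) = 3*c^3 - 13*c^2 - 2*c - 8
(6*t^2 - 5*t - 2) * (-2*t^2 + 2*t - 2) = -12*t^4 + 22*t^3 - 18*t^2 + 6*t + 4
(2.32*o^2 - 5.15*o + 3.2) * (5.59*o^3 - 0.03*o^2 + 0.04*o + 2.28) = 12.9688*o^5 - 28.8581*o^4 + 18.1353*o^3 + 4.9876*o^2 - 11.614*o + 7.296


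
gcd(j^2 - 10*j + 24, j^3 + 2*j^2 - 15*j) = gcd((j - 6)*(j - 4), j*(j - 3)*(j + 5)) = 1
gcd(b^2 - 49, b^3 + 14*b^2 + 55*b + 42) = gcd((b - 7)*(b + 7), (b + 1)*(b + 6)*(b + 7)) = b + 7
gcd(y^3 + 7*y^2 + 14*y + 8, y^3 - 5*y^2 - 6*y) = y + 1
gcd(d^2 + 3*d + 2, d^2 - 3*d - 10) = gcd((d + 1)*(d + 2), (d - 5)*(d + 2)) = d + 2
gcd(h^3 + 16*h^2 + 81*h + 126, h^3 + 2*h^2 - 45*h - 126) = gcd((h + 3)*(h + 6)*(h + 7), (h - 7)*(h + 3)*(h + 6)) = h^2 + 9*h + 18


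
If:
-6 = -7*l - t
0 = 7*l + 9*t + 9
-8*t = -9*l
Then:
No Solution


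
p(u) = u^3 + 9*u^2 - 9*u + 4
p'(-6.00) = -9.00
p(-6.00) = 166.00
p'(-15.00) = 396.00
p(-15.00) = -1211.00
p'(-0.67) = -19.71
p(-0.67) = 13.77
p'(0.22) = -4.89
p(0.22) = 2.47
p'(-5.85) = -11.63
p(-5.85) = 164.45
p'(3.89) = 106.42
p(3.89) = 164.04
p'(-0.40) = -15.72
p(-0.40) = 8.98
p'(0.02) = -8.64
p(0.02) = 3.82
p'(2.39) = 51.16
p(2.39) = 47.55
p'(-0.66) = -19.57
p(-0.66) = 13.57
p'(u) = 3*u^2 + 18*u - 9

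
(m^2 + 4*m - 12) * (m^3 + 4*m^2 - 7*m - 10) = m^5 + 8*m^4 - 3*m^3 - 86*m^2 + 44*m + 120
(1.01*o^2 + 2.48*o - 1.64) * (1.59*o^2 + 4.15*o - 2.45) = 1.6059*o^4 + 8.1347*o^3 + 5.2099*o^2 - 12.882*o + 4.018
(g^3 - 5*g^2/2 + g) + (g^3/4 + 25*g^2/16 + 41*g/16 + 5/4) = 5*g^3/4 - 15*g^2/16 + 57*g/16 + 5/4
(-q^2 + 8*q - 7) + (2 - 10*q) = -q^2 - 2*q - 5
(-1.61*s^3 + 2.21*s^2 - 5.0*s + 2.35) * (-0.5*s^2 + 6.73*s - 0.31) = 0.805*s^5 - 11.9403*s^4 + 17.8724*s^3 - 35.5101*s^2 + 17.3655*s - 0.7285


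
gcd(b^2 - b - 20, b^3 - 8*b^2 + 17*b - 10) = b - 5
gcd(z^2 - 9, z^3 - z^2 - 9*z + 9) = z^2 - 9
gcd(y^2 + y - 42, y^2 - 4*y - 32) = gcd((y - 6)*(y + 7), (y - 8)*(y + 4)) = 1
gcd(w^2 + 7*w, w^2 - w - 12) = 1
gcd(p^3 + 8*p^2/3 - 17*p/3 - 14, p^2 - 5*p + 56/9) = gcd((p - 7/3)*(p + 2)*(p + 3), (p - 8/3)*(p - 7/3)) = p - 7/3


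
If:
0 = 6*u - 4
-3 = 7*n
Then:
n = -3/7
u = 2/3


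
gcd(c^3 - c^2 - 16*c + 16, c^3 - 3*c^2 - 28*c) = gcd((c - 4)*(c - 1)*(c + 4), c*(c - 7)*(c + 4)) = c + 4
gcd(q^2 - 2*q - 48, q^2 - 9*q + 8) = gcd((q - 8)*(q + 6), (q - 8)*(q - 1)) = q - 8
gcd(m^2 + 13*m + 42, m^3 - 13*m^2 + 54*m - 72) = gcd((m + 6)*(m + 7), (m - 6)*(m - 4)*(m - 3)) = 1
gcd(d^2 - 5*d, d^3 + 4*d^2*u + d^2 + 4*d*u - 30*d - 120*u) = d - 5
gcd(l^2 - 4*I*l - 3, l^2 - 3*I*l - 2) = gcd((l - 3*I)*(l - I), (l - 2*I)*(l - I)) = l - I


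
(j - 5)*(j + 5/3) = j^2 - 10*j/3 - 25/3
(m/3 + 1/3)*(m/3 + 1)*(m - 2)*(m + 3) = m^4/9 + 5*m^3/9 + m^2/9 - 7*m/3 - 2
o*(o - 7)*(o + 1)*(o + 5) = o^4 - o^3 - 37*o^2 - 35*o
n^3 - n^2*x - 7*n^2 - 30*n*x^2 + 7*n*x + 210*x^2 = (n - 7)*(n - 6*x)*(n + 5*x)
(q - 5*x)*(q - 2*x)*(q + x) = q^3 - 6*q^2*x + 3*q*x^2 + 10*x^3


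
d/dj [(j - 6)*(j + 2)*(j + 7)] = 3*j^2 + 6*j - 40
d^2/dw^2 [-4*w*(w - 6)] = -8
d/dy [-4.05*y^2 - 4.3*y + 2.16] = -8.1*y - 4.3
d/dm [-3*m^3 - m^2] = m*(-9*m - 2)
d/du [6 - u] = -1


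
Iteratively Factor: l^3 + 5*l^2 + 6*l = (l + 2)*(l^2 + 3*l) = (l + 2)*(l + 3)*(l)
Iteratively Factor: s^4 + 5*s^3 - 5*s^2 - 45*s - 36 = (s + 3)*(s^3 + 2*s^2 - 11*s - 12) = (s + 3)*(s + 4)*(s^2 - 2*s - 3) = (s - 3)*(s + 3)*(s + 4)*(s + 1)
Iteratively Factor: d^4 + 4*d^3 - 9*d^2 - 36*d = (d - 3)*(d^3 + 7*d^2 + 12*d) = (d - 3)*(d + 3)*(d^2 + 4*d) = (d - 3)*(d + 3)*(d + 4)*(d)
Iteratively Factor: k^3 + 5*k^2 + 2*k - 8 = (k + 2)*(k^2 + 3*k - 4) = (k + 2)*(k + 4)*(k - 1)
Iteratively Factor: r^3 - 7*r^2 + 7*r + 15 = (r - 3)*(r^2 - 4*r - 5) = (r - 3)*(r + 1)*(r - 5)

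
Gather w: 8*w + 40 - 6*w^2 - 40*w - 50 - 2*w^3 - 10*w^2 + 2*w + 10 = -2*w^3 - 16*w^2 - 30*w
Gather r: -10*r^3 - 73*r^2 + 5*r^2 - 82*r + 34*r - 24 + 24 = -10*r^3 - 68*r^2 - 48*r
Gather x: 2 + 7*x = 7*x + 2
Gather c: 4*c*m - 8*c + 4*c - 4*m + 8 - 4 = c*(4*m - 4) - 4*m + 4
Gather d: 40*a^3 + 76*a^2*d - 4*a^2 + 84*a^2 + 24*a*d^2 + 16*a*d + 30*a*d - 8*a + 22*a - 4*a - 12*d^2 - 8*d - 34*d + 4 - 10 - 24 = 40*a^3 + 80*a^2 + 10*a + d^2*(24*a - 12) + d*(76*a^2 + 46*a - 42) - 30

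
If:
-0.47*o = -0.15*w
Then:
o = 0.319148936170213*w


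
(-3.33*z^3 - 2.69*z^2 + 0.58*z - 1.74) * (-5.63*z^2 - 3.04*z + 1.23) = 18.7479*z^5 + 25.2679*z^4 + 0.8163*z^3 + 4.7243*z^2 + 6.003*z - 2.1402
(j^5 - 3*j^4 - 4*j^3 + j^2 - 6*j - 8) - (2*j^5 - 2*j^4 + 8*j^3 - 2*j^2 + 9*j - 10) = -j^5 - j^4 - 12*j^3 + 3*j^2 - 15*j + 2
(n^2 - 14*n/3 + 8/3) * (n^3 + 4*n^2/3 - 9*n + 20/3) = n^5 - 10*n^4/3 - 113*n^3/9 + 470*n^2/9 - 496*n/9 + 160/9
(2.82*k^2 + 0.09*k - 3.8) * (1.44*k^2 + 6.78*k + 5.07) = 4.0608*k^4 + 19.2492*k^3 + 9.4356*k^2 - 25.3077*k - 19.266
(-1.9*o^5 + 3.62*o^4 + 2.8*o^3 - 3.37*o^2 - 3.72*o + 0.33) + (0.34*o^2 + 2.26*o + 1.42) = -1.9*o^5 + 3.62*o^4 + 2.8*o^3 - 3.03*o^2 - 1.46*o + 1.75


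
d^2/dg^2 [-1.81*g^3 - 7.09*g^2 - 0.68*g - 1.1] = -10.86*g - 14.18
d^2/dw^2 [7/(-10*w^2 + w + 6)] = 14*(-100*w^2 + 10*w + (20*w - 1)^2 + 60)/(-10*w^2 + w + 6)^3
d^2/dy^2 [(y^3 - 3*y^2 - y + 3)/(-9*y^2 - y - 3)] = 2*(80*y^3 - 981*y^2 - 189*y + 102)/(729*y^6 + 243*y^5 + 756*y^4 + 163*y^3 + 252*y^2 + 27*y + 27)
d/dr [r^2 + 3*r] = 2*r + 3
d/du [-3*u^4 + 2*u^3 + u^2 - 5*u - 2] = -12*u^3 + 6*u^2 + 2*u - 5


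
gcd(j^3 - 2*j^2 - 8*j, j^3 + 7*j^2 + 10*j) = j^2 + 2*j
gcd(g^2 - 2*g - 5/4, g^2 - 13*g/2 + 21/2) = 1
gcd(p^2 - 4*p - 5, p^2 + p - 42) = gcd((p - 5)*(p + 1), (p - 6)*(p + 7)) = 1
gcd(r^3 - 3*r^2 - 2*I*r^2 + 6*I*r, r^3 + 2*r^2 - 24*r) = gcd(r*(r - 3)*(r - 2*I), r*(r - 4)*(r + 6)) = r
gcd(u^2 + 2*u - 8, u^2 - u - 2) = u - 2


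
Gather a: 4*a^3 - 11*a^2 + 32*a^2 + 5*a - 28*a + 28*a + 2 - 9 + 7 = 4*a^3 + 21*a^2 + 5*a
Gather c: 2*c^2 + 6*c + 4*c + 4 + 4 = 2*c^2 + 10*c + 8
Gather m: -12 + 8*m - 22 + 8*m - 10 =16*m - 44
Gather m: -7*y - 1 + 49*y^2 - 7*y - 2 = 49*y^2 - 14*y - 3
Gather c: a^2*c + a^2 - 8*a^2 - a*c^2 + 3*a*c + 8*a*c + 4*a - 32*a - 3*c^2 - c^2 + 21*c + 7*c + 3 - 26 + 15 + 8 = -7*a^2 - 28*a + c^2*(-a - 4) + c*(a^2 + 11*a + 28)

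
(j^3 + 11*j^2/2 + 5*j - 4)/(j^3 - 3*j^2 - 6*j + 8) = (j^2 + 7*j/2 - 2)/(j^2 - 5*j + 4)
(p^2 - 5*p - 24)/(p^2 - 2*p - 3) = (-p^2 + 5*p + 24)/(-p^2 + 2*p + 3)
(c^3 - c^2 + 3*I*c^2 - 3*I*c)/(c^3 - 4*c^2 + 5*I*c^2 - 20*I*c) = (c^2 + c*(-1 + 3*I) - 3*I)/(c^2 + c*(-4 + 5*I) - 20*I)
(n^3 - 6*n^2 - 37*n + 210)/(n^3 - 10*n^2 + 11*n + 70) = (n + 6)/(n + 2)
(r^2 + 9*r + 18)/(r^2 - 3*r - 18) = (r + 6)/(r - 6)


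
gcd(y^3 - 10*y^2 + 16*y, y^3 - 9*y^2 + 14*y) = y^2 - 2*y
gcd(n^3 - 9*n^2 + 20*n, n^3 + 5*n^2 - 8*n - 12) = 1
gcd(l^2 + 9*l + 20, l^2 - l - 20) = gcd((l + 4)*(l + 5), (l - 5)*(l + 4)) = l + 4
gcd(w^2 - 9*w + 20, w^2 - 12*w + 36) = 1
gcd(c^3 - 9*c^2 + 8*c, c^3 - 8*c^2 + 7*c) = c^2 - c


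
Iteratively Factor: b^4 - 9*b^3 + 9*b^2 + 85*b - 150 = (b - 5)*(b^3 - 4*b^2 - 11*b + 30) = (b - 5)*(b - 2)*(b^2 - 2*b - 15) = (b - 5)*(b - 2)*(b + 3)*(b - 5)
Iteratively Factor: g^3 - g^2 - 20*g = (g)*(g^2 - g - 20) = g*(g - 5)*(g + 4)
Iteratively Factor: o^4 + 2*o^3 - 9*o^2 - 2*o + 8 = (o + 1)*(o^3 + o^2 - 10*o + 8) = (o - 1)*(o + 1)*(o^2 + 2*o - 8) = (o - 1)*(o + 1)*(o + 4)*(o - 2)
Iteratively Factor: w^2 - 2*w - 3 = (w + 1)*(w - 3)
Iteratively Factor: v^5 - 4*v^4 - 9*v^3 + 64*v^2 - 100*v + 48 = (v + 4)*(v^4 - 8*v^3 + 23*v^2 - 28*v + 12) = (v - 2)*(v + 4)*(v^3 - 6*v^2 + 11*v - 6) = (v - 2)*(v - 1)*(v + 4)*(v^2 - 5*v + 6) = (v - 2)^2*(v - 1)*(v + 4)*(v - 3)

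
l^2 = l^2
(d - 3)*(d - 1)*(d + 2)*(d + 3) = d^4 + d^3 - 11*d^2 - 9*d + 18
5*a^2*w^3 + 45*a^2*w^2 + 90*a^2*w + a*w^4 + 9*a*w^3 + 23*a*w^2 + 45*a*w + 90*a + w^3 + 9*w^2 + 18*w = (5*a + w)*(w + 3)*(w + 6)*(a*w + 1)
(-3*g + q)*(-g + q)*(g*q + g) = 3*g^3*q + 3*g^3 - 4*g^2*q^2 - 4*g^2*q + g*q^3 + g*q^2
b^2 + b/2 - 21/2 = (b - 3)*(b + 7/2)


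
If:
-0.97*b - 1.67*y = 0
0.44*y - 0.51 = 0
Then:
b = -2.00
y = 1.16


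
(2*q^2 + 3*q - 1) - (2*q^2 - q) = 4*q - 1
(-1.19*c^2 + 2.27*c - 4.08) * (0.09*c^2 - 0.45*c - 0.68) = -0.1071*c^4 + 0.7398*c^3 - 0.5795*c^2 + 0.2924*c + 2.7744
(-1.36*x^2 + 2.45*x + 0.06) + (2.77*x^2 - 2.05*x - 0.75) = 1.41*x^2 + 0.4*x - 0.69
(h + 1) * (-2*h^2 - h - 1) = -2*h^3 - 3*h^2 - 2*h - 1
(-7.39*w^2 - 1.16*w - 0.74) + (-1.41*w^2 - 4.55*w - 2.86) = -8.8*w^2 - 5.71*w - 3.6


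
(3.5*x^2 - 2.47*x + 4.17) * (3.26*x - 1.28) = 11.41*x^3 - 12.5322*x^2 + 16.7558*x - 5.3376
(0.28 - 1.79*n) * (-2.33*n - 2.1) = 4.1707*n^2 + 3.1066*n - 0.588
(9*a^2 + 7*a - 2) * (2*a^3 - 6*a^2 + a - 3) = 18*a^5 - 40*a^4 - 37*a^3 - 8*a^2 - 23*a + 6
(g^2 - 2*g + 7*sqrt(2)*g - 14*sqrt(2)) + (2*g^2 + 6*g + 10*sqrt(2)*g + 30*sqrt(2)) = 3*g^2 + 4*g + 17*sqrt(2)*g + 16*sqrt(2)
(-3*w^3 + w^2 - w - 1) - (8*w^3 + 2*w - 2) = -11*w^3 + w^2 - 3*w + 1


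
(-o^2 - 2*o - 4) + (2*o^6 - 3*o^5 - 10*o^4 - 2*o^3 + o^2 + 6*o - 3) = 2*o^6 - 3*o^5 - 10*o^4 - 2*o^3 + 4*o - 7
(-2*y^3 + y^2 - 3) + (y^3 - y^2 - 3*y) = -y^3 - 3*y - 3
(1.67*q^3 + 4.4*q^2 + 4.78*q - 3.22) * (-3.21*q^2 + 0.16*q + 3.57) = -5.3607*q^5 - 13.8568*q^4 - 8.6779*q^3 + 26.809*q^2 + 16.5494*q - 11.4954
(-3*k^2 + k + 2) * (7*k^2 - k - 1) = -21*k^4 + 10*k^3 + 16*k^2 - 3*k - 2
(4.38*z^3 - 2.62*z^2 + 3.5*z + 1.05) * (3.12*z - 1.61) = 13.6656*z^4 - 15.2262*z^3 + 15.1382*z^2 - 2.359*z - 1.6905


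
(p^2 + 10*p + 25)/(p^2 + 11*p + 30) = (p + 5)/(p + 6)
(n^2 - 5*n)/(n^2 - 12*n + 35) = n/(n - 7)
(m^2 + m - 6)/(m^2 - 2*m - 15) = (m - 2)/(m - 5)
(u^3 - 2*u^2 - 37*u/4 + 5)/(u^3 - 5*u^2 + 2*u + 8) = (u^2 + 2*u - 5/4)/(u^2 - u - 2)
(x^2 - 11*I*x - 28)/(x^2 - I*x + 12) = (x - 7*I)/(x + 3*I)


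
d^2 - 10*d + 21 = (d - 7)*(d - 3)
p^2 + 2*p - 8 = (p - 2)*(p + 4)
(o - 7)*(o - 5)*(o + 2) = o^3 - 10*o^2 + 11*o + 70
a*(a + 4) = a^2 + 4*a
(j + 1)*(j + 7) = j^2 + 8*j + 7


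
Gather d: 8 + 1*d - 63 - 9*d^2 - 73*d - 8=-9*d^2 - 72*d - 63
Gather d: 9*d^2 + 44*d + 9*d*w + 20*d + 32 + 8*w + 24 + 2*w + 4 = 9*d^2 + d*(9*w + 64) + 10*w + 60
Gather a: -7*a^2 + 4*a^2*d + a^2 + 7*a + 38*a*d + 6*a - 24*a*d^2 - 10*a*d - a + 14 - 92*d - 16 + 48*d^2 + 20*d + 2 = a^2*(4*d - 6) + a*(-24*d^2 + 28*d + 12) + 48*d^2 - 72*d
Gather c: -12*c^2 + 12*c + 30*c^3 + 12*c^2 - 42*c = 30*c^3 - 30*c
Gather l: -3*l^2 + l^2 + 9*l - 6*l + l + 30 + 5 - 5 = -2*l^2 + 4*l + 30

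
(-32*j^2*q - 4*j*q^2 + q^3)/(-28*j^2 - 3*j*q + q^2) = q*(-8*j + q)/(-7*j + q)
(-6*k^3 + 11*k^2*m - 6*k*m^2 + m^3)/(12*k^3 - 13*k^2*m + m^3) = (-2*k + m)/(4*k + m)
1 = 1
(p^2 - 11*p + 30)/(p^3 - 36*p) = (p - 5)/(p*(p + 6))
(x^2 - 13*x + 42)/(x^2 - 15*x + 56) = (x - 6)/(x - 8)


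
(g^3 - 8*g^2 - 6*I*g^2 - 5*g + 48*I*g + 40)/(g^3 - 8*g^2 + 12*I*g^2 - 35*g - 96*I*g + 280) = (g^2 - 6*I*g - 5)/(g^2 + 12*I*g - 35)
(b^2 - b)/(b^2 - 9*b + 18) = b*(b - 1)/(b^2 - 9*b + 18)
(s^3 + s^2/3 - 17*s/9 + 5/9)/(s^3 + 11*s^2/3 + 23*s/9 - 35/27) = 3*(s - 1)/(3*s + 7)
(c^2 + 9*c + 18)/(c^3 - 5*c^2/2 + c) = 2*(c^2 + 9*c + 18)/(c*(2*c^2 - 5*c + 2))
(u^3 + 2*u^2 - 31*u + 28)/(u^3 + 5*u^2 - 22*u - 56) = (u - 1)/(u + 2)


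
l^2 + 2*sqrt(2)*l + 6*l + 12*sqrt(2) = (l + 6)*(l + 2*sqrt(2))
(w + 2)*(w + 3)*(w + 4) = w^3 + 9*w^2 + 26*w + 24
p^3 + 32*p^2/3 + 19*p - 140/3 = (p - 4/3)*(p + 5)*(p + 7)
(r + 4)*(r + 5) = r^2 + 9*r + 20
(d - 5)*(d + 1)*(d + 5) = d^3 + d^2 - 25*d - 25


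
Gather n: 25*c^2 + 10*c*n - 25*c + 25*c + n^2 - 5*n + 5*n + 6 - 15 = 25*c^2 + 10*c*n + n^2 - 9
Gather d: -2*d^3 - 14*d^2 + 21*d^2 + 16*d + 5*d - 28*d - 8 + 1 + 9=-2*d^3 + 7*d^2 - 7*d + 2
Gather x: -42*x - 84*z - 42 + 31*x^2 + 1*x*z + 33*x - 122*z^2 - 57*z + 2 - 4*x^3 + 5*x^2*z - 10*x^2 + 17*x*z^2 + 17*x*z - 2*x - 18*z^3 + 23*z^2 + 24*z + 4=-4*x^3 + x^2*(5*z + 21) + x*(17*z^2 + 18*z - 11) - 18*z^3 - 99*z^2 - 117*z - 36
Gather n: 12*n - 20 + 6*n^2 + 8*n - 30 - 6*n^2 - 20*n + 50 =0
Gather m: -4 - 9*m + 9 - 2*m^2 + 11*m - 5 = -2*m^2 + 2*m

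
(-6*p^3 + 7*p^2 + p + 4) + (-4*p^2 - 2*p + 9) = -6*p^3 + 3*p^2 - p + 13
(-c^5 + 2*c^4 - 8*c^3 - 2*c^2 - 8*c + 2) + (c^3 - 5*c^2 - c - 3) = -c^5 + 2*c^4 - 7*c^3 - 7*c^2 - 9*c - 1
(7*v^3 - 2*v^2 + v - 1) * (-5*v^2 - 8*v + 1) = -35*v^5 - 46*v^4 + 18*v^3 - 5*v^2 + 9*v - 1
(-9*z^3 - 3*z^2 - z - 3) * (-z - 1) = 9*z^4 + 12*z^3 + 4*z^2 + 4*z + 3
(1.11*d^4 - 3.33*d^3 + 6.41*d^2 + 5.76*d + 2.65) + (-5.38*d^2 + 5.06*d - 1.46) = 1.11*d^4 - 3.33*d^3 + 1.03*d^2 + 10.82*d + 1.19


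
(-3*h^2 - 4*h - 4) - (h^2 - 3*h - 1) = -4*h^2 - h - 3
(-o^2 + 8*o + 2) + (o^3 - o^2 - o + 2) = o^3 - 2*o^2 + 7*o + 4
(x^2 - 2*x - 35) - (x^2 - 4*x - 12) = 2*x - 23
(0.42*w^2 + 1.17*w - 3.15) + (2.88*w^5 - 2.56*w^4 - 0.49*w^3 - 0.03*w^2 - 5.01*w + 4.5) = 2.88*w^5 - 2.56*w^4 - 0.49*w^3 + 0.39*w^2 - 3.84*w + 1.35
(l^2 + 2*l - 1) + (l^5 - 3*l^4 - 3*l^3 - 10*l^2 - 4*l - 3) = l^5 - 3*l^4 - 3*l^3 - 9*l^2 - 2*l - 4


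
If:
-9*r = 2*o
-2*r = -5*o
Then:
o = 0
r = 0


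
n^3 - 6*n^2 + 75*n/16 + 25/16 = (n - 5)*(n - 5/4)*(n + 1/4)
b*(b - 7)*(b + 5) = b^3 - 2*b^2 - 35*b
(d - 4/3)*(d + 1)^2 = d^3 + 2*d^2/3 - 5*d/3 - 4/3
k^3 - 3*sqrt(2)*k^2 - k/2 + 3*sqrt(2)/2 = (k - 3*sqrt(2))*(k - sqrt(2)/2)*(k + sqrt(2)/2)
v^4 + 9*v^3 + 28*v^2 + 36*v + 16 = (v + 1)*(v + 2)^2*(v + 4)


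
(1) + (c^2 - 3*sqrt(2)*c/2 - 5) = c^2 - 3*sqrt(2)*c/2 - 4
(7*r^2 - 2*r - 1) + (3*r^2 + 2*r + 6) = 10*r^2 + 5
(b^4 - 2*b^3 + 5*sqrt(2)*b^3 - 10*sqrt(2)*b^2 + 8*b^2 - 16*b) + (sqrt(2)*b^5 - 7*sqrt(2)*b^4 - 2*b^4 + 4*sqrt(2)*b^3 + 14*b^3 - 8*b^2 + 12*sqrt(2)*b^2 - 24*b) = sqrt(2)*b^5 - 7*sqrt(2)*b^4 - b^4 + 12*b^3 + 9*sqrt(2)*b^3 + 2*sqrt(2)*b^2 - 40*b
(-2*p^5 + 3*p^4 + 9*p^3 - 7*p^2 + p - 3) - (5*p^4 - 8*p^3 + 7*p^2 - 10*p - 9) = -2*p^5 - 2*p^4 + 17*p^3 - 14*p^2 + 11*p + 6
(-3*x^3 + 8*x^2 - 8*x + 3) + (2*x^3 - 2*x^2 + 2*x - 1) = -x^3 + 6*x^2 - 6*x + 2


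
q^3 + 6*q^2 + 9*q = q*(q + 3)^2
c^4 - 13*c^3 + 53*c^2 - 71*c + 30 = (c - 6)*(c - 5)*(c - 1)^2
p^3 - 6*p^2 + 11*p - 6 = (p - 3)*(p - 2)*(p - 1)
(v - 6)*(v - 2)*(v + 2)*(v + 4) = v^4 - 2*v^3 - 28*v^2 + 8*v + 96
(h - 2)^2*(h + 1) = h^3 - 3*h^2 + 4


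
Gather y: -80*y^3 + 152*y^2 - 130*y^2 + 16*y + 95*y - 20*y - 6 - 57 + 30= -80*y^3 + 22*y^2 + 91*y - 33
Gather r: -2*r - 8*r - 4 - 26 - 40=-10*r - 70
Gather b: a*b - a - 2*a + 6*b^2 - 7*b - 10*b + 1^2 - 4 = -3*a + 6*b^2 + b*(a - 17) - 3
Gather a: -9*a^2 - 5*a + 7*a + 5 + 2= -9*a^2 + 2*a + 7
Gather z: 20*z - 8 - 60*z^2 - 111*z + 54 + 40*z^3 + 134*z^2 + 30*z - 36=40*z^3 + 74*z^2 - 61*z + 10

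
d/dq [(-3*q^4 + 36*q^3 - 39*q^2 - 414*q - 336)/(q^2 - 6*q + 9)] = 6*(-q^4 + 12*q^3 - 54*q^2 + 108*q + 319)/(q^3 - 9*q^2 + 27*q - 27)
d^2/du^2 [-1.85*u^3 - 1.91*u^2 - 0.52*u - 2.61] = -11.1*u - 3.82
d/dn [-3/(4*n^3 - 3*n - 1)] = 9*(4*n^2 - 1)/(-4*n^3 + 3*n + 1)^2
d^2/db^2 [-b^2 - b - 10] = -2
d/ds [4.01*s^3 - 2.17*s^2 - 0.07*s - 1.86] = 12.03*s^2 - 4.34*s - 0.07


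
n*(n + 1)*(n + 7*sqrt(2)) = n^3 + n^2 + 7*sqrt(2)*n^2 + 7*sqrt(2)*n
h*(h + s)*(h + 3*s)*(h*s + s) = h^4*s + 4*h^3*s^2 + h^3*s + 3*h^2*s^3 + 4*h^2*s^2 + 3*h*s^3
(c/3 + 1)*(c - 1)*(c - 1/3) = c^3/3 + 5*c^2/9 - 11*c/9 + 1/3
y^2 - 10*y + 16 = (y - 8)*(y - 2)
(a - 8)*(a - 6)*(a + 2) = a^3 - 12*a^2 + 20*a + 96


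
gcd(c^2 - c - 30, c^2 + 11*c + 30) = c + 5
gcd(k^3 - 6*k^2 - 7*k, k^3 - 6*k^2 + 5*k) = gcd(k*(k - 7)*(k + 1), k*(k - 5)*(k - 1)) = k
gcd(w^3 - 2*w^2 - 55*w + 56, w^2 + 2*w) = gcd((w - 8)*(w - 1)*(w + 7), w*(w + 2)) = 1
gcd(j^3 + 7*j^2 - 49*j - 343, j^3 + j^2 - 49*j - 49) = j^2 - 49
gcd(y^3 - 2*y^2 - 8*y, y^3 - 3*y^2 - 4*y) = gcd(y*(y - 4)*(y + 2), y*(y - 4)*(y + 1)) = y^2 - 4*y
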